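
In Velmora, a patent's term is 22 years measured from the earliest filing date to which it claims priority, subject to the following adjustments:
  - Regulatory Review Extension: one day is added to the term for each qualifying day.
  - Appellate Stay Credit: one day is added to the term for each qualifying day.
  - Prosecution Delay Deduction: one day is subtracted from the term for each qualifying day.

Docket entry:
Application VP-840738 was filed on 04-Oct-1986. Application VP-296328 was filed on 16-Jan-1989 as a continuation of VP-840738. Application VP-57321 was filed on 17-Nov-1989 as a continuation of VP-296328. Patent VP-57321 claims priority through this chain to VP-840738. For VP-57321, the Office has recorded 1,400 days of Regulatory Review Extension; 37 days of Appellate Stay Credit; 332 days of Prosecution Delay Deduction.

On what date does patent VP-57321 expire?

October 14, 2011

Earliest priority filing: 4 October 1986.
Base term: 4 October 1986 + 22 years → 4 October 2008.
Regulatory Review Extension: +1400 days → 4 August 2012.
Appellate Stay Credit: +37 days → 10 September 2012.
Prosecution Delay Deduction: −332 days → 14 October 2011.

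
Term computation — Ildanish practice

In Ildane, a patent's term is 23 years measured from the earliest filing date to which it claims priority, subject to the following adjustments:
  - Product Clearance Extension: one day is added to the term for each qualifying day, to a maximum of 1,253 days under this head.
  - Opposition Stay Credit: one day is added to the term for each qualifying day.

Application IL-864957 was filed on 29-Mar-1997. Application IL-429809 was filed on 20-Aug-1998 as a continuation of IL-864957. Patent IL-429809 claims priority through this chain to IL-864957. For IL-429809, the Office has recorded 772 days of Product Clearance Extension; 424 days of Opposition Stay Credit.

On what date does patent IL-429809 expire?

2023-07-08

Earliest priority filing: 29 March 1997.
Base term: 29 March 1997 + 23 years → 29 March 2020.
Product Clearance Extension: 772 days (within the 1253-day cap) → +772 days → 10 May 2022.
Opposition Stay Credit: +424 days → 8 July 2023.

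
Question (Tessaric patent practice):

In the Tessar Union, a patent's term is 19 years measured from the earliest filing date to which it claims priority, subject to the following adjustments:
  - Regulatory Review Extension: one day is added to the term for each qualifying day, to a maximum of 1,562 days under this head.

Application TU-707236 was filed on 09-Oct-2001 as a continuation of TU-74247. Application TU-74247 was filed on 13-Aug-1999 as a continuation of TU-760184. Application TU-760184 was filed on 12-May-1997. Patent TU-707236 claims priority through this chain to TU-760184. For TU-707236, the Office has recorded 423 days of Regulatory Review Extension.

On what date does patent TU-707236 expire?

Earliest priority filing: 12 May 1997.
Base term: 12 May 1997 + 19 years → 12 May 2016.
Regulatory Review Extension: 423 days (within the 1562-day cap) → +423 days → 9 July 2017.

July 9, 2017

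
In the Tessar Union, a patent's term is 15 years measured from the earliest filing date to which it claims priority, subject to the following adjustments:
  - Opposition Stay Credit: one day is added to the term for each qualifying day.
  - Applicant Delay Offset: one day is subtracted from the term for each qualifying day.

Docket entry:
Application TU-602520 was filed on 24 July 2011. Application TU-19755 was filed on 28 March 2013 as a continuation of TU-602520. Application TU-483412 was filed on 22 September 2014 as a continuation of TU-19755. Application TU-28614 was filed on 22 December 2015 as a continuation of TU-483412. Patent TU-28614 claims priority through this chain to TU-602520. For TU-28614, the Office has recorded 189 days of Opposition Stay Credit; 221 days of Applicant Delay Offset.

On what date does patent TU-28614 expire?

Earliest priority filing: 24 July 2011.
Base term: 24 July 2011 + 15 years → 24 July 2026.
Opposition Stay Credit: +189 days → 29 January 2027.
Applicant Delay Offset: −221 days → 22 June 2026.

June 22, 2026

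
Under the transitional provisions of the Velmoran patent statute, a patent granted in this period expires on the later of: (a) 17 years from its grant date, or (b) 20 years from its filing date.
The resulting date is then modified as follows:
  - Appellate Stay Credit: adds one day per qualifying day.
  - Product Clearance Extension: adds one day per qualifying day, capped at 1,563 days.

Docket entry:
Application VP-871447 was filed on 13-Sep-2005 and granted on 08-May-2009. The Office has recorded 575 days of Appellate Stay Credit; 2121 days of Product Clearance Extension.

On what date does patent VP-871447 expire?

March 15, 2032

(a) grant + 17 years → 8 May 2026.
(b) filing + 20 years → 13 September 2025.
Later of the two: 8 May 2026.
Appellate Stay Credit: +575 days → 4 December 2027.
Product Clearance Extension: 2121 days claimed exceeds the 1563-day cap, so +1563 days → 15 March 2032.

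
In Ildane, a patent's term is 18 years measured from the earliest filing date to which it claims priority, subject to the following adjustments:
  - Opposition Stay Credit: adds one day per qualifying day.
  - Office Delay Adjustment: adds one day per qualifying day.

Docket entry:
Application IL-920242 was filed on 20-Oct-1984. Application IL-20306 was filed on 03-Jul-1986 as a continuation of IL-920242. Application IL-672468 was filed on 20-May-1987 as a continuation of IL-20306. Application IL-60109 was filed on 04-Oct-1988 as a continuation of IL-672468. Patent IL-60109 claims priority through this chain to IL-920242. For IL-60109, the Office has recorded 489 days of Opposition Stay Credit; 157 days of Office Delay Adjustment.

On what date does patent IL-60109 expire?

Earliest priority filing: 20 October 1984.
Base term: 20 October 1984 + 18 years → 20 October 2002.
Opposition Stay Credit: +489 days → 21 February 2004.
Office Delay Adjustment: +157 days → 27 July 2004.

July 27, 2004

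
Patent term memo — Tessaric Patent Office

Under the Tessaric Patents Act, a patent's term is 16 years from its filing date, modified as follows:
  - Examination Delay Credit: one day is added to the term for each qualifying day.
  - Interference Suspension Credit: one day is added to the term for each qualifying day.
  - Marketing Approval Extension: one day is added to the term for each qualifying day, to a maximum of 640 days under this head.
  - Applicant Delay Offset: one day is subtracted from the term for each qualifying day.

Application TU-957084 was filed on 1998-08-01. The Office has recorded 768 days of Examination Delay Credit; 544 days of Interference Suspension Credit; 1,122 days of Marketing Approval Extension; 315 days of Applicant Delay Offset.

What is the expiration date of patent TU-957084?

Base term: filing date + 16 years → 1 August 2014.
Examination Delay Credit: +768 days → 7 September 2016.
Interference Suspension Credit: +544 days → 5 March 2018.
Marketing Approval Extension: 1122 days claimed exceeds the 640-day cap, so +640 days → 5 December 2019.
Applicant Delay Offset: −315 days → 24 January 2019.

2019-01-24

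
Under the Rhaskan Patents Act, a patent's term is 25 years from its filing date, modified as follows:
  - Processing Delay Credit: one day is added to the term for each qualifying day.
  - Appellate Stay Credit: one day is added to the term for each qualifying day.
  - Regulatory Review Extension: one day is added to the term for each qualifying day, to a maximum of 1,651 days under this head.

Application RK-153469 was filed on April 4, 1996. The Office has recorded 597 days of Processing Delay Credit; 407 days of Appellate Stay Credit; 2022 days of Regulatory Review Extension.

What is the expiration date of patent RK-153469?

July 11, 2028

Base term: filing date + 25 years → 4 April 2021.
Processing Delay Credit: +597 days → 22 November 2022.
Appellate Stay Credit: +407 days → 3 January 2024.
Regulatory Review Extension: 2022 days claimed exceeds the 1651-day cap, so +1651 days → 11 July 2028.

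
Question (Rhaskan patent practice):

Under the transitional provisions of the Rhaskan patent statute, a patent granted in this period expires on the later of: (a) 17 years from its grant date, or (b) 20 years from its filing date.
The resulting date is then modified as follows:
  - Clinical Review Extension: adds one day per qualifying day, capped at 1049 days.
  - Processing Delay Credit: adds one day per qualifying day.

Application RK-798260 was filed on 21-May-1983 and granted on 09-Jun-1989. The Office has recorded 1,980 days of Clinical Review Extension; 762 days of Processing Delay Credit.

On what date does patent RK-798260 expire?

2011-05-25

(a) grant + 17 years → 9 June 2006.
(b) filing + 20 years → 21 May 2003.
Later of the two: 9 June 2006.
Clinical Review Extension: 1980 days claimed exceeds the 1049-day cap, so +1049 days → 23 April 2009.
Processing Delay Credit: +762 days → 25 May 2011.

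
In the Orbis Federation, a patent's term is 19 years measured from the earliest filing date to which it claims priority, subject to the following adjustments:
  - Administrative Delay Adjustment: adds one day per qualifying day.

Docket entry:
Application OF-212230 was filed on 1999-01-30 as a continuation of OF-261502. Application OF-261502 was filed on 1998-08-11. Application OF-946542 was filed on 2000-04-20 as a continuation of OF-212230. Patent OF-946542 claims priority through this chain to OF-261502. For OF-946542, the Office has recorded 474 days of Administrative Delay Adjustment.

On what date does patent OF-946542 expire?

2018-11-28

Earliest priority filing: 11 August 1998.
Base term: 11 August 1998 + 19 years → 11 August 2017.
Administrative Delay Adjustment: +474 days → 28 November 2018.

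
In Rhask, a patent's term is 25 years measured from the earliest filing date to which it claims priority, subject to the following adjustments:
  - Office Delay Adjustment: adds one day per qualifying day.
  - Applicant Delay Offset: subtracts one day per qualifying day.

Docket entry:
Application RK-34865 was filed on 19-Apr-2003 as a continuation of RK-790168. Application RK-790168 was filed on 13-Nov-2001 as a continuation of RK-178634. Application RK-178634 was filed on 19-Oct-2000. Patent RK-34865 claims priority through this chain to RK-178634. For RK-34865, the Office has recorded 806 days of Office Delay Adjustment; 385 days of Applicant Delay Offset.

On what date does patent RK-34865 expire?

Earliest priority filing: 19 October 2000.
Base term: 19 October 2000 + 25 years → 19 October 2025.
Office Delay Adjustment: +806 days → 3 January 2028.
Applicant Delay Offset: −385 days → 14 December 2026.

2026-12-14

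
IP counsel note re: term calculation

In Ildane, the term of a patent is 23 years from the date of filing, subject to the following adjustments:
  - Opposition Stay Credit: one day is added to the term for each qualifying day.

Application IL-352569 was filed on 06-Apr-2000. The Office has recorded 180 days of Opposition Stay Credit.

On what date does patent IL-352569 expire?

2023-10-03

Base term: filing date + 23 years → 6 April 2023.
Opposition Stay Credit: +180 days → 3 October 2023.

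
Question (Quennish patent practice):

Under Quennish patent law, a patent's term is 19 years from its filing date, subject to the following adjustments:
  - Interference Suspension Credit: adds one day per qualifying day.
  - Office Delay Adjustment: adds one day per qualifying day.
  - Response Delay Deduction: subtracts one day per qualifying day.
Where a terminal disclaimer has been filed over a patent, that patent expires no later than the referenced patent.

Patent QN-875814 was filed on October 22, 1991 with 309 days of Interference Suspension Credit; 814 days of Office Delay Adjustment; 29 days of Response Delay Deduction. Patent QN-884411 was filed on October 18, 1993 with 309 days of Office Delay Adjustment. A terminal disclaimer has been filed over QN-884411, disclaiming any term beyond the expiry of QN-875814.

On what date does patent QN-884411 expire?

Natural term of QN-884411:
  Base: filing + 19 years → 18 October 2012.
  Office Delay Adjustment: +309 days → 23 August 2013.
Expiry of referenced patent QN-875814:
  Base: filing + 19 years → 22 October 2010.
  Interference Suspension Credit: +309 days → 27 August 2011.
  Office Delay Adjustment: +814 days → 18 November 2013.
  Response Delay Deduction: −29 days → 20 October 2013.
Terminal disclaimer: QN-884411 expires on the earlier of 23 August 2013 and 20 October 2013.

August 23, 2013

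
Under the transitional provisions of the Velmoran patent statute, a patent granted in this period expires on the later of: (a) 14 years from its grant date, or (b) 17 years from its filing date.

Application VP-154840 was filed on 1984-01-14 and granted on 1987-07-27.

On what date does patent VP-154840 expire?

July 27, 2001

(a) grant + 14 years → 27 July 2001.
(b) filing + 17 years → 14 January 2001.
Later of the two: 27 July 2001.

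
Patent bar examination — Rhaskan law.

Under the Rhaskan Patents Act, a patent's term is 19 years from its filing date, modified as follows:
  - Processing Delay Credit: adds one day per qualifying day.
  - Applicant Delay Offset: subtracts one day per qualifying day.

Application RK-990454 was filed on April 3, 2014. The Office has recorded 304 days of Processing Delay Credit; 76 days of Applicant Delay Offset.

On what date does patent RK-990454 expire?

November 17, 2033

Base term: filing date + 19 years → 3 April 2033.
Processing Delay Credit: +304 days → 1 February 2034.
Applicant Delay Offset: −76 days → 17 November 2033.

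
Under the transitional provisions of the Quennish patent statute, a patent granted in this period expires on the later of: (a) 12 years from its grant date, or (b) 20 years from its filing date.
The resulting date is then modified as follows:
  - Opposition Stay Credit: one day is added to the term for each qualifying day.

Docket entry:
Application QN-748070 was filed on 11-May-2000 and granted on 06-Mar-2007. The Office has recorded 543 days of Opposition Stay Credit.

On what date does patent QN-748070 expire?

(a) grant + 12 years → 6 March 2019.
(b) filing + 20 years → 11 May 2020.
Later of the two: 11 May 2020.
Opposition Stay Credit: +543 days → 5 November 2021.

2021-11-05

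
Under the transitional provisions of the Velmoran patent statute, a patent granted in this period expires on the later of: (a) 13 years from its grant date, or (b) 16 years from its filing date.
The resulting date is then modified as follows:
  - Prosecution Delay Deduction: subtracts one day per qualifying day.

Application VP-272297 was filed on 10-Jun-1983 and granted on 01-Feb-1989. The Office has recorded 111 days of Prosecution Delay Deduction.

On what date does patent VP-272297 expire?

(a) grant + 13 years → 1 February 2002.
(b) filing + 16 years → 10 June 1999.
Later of the two: 1 February 2002.
Prosecution Delay Deduction: −111 days → 13 October 2001.

2001-10-13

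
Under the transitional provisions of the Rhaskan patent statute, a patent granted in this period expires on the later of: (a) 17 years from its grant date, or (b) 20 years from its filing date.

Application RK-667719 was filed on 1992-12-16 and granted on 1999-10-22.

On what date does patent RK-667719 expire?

(a) grant + 17 years → 22 October 2016.
(b) filing + 20 years → 16 December 2012.
Later of the two: 22 October 2016.

2016-10-22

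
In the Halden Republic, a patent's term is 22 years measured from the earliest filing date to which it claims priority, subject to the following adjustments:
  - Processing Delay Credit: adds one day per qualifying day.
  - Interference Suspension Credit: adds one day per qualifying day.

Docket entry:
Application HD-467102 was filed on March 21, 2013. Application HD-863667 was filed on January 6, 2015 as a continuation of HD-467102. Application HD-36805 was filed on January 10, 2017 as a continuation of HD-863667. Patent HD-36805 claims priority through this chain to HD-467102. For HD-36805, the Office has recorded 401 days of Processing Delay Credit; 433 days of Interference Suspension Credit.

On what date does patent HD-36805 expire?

July 2, 2037

Earliest priority filing: 21 March 2013.
Base term: 21 March 2013 + 22 years → 21 March 2035.
Processing Delay Credit: +401 days → 25 April 2036.
Interference Suspension Credit: +433 days → 2 July 2037.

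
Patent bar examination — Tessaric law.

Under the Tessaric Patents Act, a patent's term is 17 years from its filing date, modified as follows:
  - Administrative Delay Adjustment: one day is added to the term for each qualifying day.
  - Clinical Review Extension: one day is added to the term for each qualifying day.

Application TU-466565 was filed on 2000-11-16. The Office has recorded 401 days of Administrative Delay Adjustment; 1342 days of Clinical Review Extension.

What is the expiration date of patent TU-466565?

2022-08-25

Base term: filing date + 17 years → 16 November 2017.
Administrative Delay Adjustment: +401 days → 22 December 2018.
Clinical Review Extension: +1342 days → 25 August 2022.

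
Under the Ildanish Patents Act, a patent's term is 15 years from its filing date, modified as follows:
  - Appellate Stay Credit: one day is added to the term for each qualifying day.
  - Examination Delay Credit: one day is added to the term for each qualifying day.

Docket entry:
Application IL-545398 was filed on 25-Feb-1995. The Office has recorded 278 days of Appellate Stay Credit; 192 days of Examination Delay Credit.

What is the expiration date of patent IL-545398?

Base term: filing date + 15 years → 25 February 2010.
Appellate Stay Credit: +278 days → 30 November 2010.
Examination Delay Credit: +192 days → 10 June 2011.

June 10, 2011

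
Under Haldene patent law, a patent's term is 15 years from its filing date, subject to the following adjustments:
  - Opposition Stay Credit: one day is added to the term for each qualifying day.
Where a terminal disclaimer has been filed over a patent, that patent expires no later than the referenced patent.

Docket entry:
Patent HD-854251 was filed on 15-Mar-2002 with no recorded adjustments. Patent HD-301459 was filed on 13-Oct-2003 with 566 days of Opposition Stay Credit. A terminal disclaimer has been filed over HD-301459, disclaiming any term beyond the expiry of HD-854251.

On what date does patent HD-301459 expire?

2017-03-15

Natural term of HD-301459:
  Base: filing + 15 years → 13 October 2018.
  Opposition Stay Credit: +566 days → 1 May 2020.
Expiry of referenced patent HD-854251:
  Base: filing + 15 years → 15 March 2017.
Terminal disclaimer: HD-301459 expires on the earlier of 1 May 2020 and 15 March 2017.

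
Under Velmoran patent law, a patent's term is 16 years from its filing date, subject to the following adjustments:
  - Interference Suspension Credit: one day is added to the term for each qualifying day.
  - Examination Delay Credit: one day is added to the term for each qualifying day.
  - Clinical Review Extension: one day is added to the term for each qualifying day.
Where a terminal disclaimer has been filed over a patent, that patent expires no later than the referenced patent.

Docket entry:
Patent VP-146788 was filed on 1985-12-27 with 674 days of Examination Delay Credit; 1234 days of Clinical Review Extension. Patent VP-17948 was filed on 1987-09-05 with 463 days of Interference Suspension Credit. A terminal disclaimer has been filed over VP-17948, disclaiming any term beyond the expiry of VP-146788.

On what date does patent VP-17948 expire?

Natural term of VP-17948:
  Base: filing + 16 years → 5 September 2003.
  Interference Suspension Credit: +463 days → 11 December 2004.
Expiry of referenced patent VP-146788:
  Base: filing + 16 years → 27 December 2001.
  Examination Delay Credit: +674 days → 1 November 2003.
  Clinical Review Extension: +1234 days → 19 March 2007.
Terminal disclaimer: VP-17948 expires on the earlier of 11 December 2004 and 19 March 2007.

2004-12-11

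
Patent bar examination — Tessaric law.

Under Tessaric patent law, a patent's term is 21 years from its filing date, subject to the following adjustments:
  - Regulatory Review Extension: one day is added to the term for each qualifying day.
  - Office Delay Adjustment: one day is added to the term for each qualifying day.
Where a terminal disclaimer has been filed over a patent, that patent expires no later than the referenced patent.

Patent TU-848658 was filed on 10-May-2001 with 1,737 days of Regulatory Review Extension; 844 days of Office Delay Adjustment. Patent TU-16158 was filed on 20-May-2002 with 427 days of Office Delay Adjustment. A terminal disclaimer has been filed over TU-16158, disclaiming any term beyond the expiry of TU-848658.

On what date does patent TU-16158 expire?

2024-07-20

Natural term of TU-16158:
  Base: filing + 21 years → 20 May 2023.
  Office Delay Adjustment: +427 days → 20 July 2024.
Expiry of referenced patent TU-848658:
  Base: filing + 21 years → 10 May 2022.
  Regulatory Review Extension: +1737 days → 10 February 2027.
  Office Delay Adjustment: +844 days → 3 June 2029.
Terminal disclaimer: TU-16158 expires on the earlier of 20 July 2024 and 3 June 2029.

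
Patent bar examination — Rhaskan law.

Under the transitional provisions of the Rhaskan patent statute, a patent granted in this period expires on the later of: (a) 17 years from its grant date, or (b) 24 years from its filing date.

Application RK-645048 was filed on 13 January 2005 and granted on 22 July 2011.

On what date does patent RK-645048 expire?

January 13, 2029

(a) grant + 17 years → 22 July 2028.
(b) filing + 24 years → 13 January 2029.
Later of the two: 13 January 2029.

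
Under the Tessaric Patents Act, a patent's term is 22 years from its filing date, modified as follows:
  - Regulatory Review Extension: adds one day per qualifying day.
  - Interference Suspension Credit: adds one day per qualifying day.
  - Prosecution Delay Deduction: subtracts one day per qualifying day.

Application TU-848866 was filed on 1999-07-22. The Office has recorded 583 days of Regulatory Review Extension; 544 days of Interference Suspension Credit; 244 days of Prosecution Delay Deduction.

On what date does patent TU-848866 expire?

December 22, 2023

Base term: filing date + 22 years → 22 July 2021.
Regulatory Review Extension: +583 days → 25 February 2023.
Interference Suspension Credit: +544 days → 22 August 2024.
Prosecution Delay Deduction: −244 days → 22 December 2023.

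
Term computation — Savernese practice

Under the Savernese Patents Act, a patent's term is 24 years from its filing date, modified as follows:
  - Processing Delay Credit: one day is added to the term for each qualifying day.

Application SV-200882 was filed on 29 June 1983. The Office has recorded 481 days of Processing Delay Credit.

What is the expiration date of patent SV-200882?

Base term: filing date + 24 years → 29 June 2007.
Processing Delay Credit: +481 days → 22 October 2008.

2008-10-22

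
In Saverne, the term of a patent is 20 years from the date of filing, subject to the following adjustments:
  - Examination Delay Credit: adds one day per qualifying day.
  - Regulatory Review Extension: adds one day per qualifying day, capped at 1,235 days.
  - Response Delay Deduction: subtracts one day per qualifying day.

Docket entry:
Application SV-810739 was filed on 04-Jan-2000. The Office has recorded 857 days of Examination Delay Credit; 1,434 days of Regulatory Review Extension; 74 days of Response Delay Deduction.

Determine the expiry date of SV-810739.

Base term: filing date + 20 years → 4 January 2020.
Examination Delay Credit: +857 days → 10 May 2022.
Regulatory Review Extension: 1434 days claimed exceeds the 1235-day cap, so +1235 days → 26 September 2025.
Response Delay Deduction: −74 days → 14 July 2025.

2025-07-14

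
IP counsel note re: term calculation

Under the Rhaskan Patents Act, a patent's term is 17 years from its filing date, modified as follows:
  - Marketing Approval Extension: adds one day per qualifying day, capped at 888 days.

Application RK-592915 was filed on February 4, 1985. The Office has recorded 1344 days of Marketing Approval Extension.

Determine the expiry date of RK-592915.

2004-07-11

Base term: filing date + 17 years → 4 February 2002.
Marketing Approval Extension: 1344 days claimed exceeds the 888-day cap, so +888 days → 11 July 2004.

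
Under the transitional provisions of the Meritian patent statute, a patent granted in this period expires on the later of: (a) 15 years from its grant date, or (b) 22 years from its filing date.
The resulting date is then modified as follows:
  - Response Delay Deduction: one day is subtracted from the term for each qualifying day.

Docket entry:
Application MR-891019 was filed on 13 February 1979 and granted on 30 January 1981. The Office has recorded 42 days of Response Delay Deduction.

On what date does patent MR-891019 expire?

(a) grant + 15 years → 30 January 1996.
(b) filing + 22 years → 13 February 2001.
Later of the two: 13 February 2001.
Response Delay Deduction: −42 days → 2 January 2001.

January 2, 2001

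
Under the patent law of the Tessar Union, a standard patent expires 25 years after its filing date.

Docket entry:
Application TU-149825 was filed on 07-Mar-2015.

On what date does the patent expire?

2040-03-07

Filing date + 25 years → 7 March 2040.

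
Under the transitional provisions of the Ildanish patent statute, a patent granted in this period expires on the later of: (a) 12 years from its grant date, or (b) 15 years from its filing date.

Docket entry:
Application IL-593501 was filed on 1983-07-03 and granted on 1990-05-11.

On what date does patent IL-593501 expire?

(a) grant + 12 years → 11 May 2002.
(b) filing + 15 years → 3 July 1998.
Later of the two: 11 May 2002.

May 11, 2002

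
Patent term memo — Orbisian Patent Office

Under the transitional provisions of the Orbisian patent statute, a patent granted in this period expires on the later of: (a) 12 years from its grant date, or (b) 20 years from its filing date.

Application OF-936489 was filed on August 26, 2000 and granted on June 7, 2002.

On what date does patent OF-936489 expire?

(a) grant + 12 years → 7 June 2014.
(b) filing + 20 years → 26 August 2020.
Later of the two: 26 August 2020.

2020-08-26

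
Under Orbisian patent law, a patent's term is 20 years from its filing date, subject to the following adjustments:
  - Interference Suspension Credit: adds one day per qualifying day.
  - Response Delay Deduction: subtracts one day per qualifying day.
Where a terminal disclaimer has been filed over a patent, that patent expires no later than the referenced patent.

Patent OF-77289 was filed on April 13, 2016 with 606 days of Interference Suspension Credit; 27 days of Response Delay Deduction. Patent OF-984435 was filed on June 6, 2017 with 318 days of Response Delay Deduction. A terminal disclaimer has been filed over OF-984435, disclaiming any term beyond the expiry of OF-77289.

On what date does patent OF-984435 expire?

July 23, 2036

Natural term of OF-984435:
  Base: filing + 20 years → 6 June 2037.
  Response Delay Deduction: −318 days → 23 July 2036.
Expiry of referenced patent OF-77289:
  Base: filing + 20 years → 13 April 2036.
  Interference Suspension Credit: +606 days → 10 December 2037.
  Response Delay Deduction: −27 days → 13 November 2037.
Terminal disclaimer: OF-984435 expires on the earlier of 23 July 2036 and 13 November 2037.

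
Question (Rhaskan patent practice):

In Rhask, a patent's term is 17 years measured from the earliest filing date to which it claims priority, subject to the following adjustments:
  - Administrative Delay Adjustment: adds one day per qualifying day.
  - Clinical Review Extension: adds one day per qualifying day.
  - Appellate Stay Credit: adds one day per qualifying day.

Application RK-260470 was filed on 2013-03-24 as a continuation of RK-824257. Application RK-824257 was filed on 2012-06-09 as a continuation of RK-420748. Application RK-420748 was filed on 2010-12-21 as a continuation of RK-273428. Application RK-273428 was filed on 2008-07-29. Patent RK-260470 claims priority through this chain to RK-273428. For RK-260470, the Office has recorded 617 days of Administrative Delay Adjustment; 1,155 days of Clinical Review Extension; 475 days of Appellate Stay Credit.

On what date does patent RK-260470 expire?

2031-09-23

Earliest priority filing: 29 July 2008.
Base term: 29 July 2008 + 17 years → 29 July 2025.
Administrative Delay Adjustment: +617 days → 7 April 2027.
Clinical Review Extension: +1155 days → 5 June 2030.
Appellate Stay Credit: +475 days → 23 September 2031.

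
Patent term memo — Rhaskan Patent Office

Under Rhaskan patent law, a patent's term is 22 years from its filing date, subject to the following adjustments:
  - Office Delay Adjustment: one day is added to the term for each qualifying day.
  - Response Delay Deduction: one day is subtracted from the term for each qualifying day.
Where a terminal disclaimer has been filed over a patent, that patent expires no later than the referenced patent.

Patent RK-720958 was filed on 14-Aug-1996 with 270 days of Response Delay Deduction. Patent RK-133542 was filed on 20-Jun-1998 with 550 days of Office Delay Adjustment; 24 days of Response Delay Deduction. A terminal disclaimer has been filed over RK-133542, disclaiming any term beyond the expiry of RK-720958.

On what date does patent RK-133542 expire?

2017-11-17

Natural term of RK-133542:
  Base: filing + 22 years → 20 June 2020.
  Office Delay Adjustment: +550 days → 22 December 2021.
  Response Delay Deduction: −24 days → 28 November 2021.
Expiry of referenced patent RK-720958:
  Base: filing + 22 years → 14 August 2018.
  Response Delay Deduction: −270 days → 17 November 2017.
Terminal disclaimer: RK-133542 expires on the earlier of 28 November 2021 and 17 November 2017.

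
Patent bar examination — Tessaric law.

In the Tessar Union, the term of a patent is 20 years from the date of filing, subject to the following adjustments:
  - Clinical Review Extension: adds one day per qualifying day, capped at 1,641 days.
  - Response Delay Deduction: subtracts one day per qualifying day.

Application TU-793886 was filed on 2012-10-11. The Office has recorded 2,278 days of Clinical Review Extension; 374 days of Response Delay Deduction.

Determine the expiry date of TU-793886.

Base term: filing date + 20 years → 11 October 2032.
Clinical Review Extension: 2278 days claimed exceeds the 1641-day cap, so +1641 days → 9 April 2037.
Response Delay Deduction: −374 days → 31 March 2036.

2036-03-31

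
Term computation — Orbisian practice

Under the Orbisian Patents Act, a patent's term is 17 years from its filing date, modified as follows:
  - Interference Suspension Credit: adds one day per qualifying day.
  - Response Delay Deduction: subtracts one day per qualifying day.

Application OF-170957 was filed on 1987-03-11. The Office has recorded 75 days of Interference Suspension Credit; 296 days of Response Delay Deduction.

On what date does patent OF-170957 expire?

Base term: filing date + 17 years → 11 March 2004.
Interference Suspension Credit: +75 days → 25 May 2004.
Response Delay Deduction: −296 days → 3 August 2003.

August 3, 2003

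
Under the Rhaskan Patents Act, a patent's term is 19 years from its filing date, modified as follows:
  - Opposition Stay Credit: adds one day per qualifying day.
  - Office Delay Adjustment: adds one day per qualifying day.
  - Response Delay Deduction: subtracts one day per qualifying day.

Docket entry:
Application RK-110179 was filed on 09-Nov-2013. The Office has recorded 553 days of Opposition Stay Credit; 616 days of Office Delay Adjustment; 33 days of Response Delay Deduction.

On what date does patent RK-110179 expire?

Base term: filing date + 19 years → 9 November 2032.
Opposition Stay Credit: +553 days → 16 May 2034.
Office Delay Adjustment: +616 days → 22 January 2036.
Response Delay Deduction: −33 days → 20 December 2035.

December 20, 2035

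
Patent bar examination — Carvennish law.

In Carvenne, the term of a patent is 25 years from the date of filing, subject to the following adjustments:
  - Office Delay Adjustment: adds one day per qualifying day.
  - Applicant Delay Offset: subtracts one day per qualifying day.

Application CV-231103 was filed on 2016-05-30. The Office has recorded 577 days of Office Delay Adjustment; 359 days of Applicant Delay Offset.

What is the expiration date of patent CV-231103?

Base term: filing date + 25 years → 30 May 2041.
Office Delay Adjustment: +577 days → 28 December 2042.
Applicant Delay Offset: −359 days → 3 January 2042.

2042-01-03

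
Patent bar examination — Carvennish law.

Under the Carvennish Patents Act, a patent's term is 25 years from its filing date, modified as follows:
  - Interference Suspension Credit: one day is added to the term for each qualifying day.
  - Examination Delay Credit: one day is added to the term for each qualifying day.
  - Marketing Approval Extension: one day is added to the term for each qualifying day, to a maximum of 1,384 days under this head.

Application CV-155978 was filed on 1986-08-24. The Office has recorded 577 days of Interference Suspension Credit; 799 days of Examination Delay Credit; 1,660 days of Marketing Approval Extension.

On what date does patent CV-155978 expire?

Base term: filing date + 25 years → 24 August 2011.
Interference Suspension Credit: +577 days → 23 March 2013.
Examination Delay Credit: +799 days → 31 May 2015.
Marketing Approval Extension: 1660 days claimed exceeds the 1384-day cap, so +1384 days → 15 March 2019.

2019-03-15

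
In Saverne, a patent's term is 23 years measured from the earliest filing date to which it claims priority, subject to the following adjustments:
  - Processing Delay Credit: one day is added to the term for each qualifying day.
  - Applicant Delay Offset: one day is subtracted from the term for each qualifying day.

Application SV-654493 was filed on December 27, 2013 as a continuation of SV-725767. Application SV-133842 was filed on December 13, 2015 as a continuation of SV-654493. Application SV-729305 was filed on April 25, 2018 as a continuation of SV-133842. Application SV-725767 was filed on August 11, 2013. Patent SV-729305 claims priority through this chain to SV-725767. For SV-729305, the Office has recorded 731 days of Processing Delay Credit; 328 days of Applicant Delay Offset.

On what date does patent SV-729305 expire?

September 18, 2037

Earliest priority filing: 11 August 2013.
Base term: 11 August 2013 + 23 years → 11 August 2036.
Processing Delay Credit: +731 days → 12 August 2038.
Applicant Delay Offset: −328 days → 18 September 2037.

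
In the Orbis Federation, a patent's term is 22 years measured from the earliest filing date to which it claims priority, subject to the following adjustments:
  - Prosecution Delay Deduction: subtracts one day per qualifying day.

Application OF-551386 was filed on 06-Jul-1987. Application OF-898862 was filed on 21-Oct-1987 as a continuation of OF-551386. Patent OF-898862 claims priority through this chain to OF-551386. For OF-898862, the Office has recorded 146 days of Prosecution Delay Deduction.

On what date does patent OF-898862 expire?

Earliest priority filing: 6 July 1987.
Base term: 6 July 1987 + 22 years → 6 July 2009.
Prosecution Delay Deduction: −146 days → 10 February 2009.

2009-02-10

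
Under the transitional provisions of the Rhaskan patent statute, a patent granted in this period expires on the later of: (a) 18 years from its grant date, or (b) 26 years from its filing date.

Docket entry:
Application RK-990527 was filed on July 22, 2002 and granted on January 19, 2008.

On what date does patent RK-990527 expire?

(a) grant + 18 years → 19 January 2026.
(b) filing + 26 years → 22 July 2028.
Later of the two: 22 July 2028.

2028-07-22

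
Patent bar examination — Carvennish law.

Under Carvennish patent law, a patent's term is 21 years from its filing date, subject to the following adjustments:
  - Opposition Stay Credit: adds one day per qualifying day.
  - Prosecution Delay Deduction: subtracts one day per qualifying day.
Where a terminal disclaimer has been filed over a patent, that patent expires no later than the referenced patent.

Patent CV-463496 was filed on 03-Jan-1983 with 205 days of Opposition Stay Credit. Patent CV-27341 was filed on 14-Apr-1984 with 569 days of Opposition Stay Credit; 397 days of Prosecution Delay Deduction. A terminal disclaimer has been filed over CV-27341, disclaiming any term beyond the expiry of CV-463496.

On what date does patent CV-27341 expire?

July 26, 2004

Natural term of CV-27341:
  Base: filing + 21 years → 14 April 2005.
  Opposition Stay Credit: +569 days → 4 November 2006.
  Prosecution Delay Deduction: −397 days → 3 October 2005.
Expiry of referenced patent CV-463496:
  Base: filing + 21 years → 3 January 2004.
  Opposition Stay Credit: +205 days → 26 July 2004.
Terminal disclaimer: CV-27341 expires on the earlier of 3 October 2005 and 26 July 2004.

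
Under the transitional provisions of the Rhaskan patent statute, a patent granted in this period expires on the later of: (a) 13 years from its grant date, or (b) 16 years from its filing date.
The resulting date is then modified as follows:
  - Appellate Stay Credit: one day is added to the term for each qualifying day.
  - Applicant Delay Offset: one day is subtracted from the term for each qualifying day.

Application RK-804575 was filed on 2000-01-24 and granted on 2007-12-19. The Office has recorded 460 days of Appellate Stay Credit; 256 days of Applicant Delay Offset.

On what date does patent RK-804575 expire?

July 11, 2021

(a) grant + 13 years → 19 December 2020.
(b) filing + 16 years → 24 January 2016.
Later of the two: 19 December 2020.
Appellate Stay Credit: +460 days → 24 March 2022.
Applicant Delay Offset: −256 days → 11 July 2021.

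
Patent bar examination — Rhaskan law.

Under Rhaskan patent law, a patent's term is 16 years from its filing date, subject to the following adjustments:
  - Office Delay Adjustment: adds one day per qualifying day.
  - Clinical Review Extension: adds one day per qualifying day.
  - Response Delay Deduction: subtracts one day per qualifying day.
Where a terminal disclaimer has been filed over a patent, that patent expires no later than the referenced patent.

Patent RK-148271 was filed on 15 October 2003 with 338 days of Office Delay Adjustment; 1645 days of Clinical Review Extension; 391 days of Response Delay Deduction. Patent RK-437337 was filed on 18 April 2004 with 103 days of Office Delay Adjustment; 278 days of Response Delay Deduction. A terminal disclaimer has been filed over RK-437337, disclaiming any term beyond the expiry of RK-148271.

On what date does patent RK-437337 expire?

Natural term of RK-437337:
  Base: filing + 16 years → 18 April 2020.
  Office Delay Adjustment: +103 days → 30 July 2020.
  Response Delay Deduction: −278 days → 26 October 2019.
Expiry of referenced patent RK-148271:
  Base: filing + 16 years → 15 October 2019.
  Office Delay Adjustment: +338 days → 17 September 2020.
  Clinical Review Extension: +1645 days → 20 March 2025.
  Response Delay Deduction: −391 days → 23 February 2024.
Terminal disclaimer: RK-437337 expires on the earlier of 26 October 2019 and 23 February 2024.

October 26, 2019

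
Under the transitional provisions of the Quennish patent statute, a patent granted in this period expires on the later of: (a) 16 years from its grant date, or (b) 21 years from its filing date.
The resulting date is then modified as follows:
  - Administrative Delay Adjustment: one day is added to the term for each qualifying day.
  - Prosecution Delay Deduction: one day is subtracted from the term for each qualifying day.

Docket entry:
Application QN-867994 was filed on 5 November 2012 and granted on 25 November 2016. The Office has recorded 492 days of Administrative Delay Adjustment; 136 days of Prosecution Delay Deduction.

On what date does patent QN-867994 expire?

October 27, 2034

(a) grant + 16 years → 25 November 2032.
(b) filing + 21 years → 5 November 2033.
Later of the two: 5 November 2033.
Administrative Delay Adjustment: +492 days → 12 March 2035.
Prosecution Delay Deduction: −136 days → 27 October 2034.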